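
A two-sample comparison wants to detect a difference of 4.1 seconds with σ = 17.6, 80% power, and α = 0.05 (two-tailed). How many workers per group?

n per group = 2(z_α/2 + z_β)²σ²/d² = 2×(1.96 + 0.84)²×17.6²/4.1² = 288.9 → n = 289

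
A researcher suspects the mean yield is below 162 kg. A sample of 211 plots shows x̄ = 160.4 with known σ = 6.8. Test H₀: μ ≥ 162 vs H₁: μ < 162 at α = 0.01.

z = -3.418. Critical value: -2.33. Reject H₀.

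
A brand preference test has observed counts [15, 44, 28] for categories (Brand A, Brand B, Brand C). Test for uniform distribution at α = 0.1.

Expected = 29 each. χ² = Σ(O-E)²/E = 14.552. df = 2, critical value = 4.605. Reject H₀.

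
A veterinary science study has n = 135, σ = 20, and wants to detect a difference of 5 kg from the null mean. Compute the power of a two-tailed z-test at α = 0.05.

SE = σ/√n = 20/√135 = 1.721. Non-centrality λ = d/SE = 5/1.721 = 2.905. Power ≈ Φ(λ - z_{α/2}) = Φ(2.905 - 1.96) = Φ(0.945) = 0.828.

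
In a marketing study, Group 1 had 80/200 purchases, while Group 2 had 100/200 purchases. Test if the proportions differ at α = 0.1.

p̂₁ = 0.4, p̂₂ = 0.5, pooled p̂ = 0.45. z = -2.01. Critical: ±1.645. Reject H₀.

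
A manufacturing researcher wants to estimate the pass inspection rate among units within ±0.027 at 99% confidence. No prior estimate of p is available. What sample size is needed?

Conservative approach: use p = 0.5 (maximizes p(1-p) = 0.25). n = z²(0.25)/E² = 2.576²×0.25/0.027² = 2275.6 → n = 2276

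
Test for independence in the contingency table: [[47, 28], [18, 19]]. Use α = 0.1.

χ² = 1.999. df = 1, critical = 2.706. Fail to reject H₀. No evidence of dependence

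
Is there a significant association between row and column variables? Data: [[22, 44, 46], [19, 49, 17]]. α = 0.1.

χ² = 10.331. df = 2, critical = 4.605. Reject H₀. Variables are dependent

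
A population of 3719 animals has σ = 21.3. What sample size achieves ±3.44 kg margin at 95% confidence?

Without FPC: n₀ = (1.96×21.3/3.44)² = 147.284. With FPC: n = n₀N/(n₀+N-1) = 141.7 → n = 142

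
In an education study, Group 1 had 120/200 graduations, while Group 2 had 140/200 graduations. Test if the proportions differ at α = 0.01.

p̂₁ = 0.6, p̂₂ = 0.7, pooled p̂ = 0.65. z = -2.097. Critical: ±2.576. Fail to reject H₀.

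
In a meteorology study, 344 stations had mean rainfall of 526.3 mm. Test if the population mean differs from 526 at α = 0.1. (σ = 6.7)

z = (x̄ - μ₀)/(σ/√n) = (526.3 - 526)/(6.7/√344) = 0.83. Critical value: ±1.645. Since |0.83| ≤ 1.645, Fail to reject H₀.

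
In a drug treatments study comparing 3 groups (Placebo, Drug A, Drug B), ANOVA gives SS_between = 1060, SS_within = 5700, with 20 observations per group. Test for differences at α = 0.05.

df_between = 2, df_within = 57. F = MS_between/MS_within = 530.0/100.0 = 5.3. F_crit ≈ 3.159. Reject H₀. At least one mean differs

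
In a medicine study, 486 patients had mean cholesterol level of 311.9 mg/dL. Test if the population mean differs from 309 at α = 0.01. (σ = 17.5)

z = (x̄ - μ₀)/(σ/√n) = (311.9 - 309)/(17.5/√486) = 3.653. Critical value: ±2.576. Since |3.653| > 2.576, Reject H₀.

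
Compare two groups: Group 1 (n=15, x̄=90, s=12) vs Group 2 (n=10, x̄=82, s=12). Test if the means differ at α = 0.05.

Pooled sp = 12.0. t = 1.633, df = 23. Critical t = ±2.069. Fail to reject H₀.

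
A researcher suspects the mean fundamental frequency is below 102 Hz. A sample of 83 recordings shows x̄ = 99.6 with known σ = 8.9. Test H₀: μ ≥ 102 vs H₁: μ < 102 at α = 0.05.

z = -2.457. Critical value: -1.645. Reject H₀.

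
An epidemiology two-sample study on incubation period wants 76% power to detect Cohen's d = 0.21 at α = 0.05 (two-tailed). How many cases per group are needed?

z_{α/2} = 1.96, z_β = Φ⁻¹(0.76) = 0.706. For small effect (d = 0.21): n per group = 2(z_{α/2} + z_β)²/d² = 2(1.96 + 0.706)²/0.21² = 322.3 → 323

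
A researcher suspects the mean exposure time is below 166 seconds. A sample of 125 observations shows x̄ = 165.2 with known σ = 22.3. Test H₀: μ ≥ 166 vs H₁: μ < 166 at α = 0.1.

z = -0.401. Critical value: -1.28. Fail to reject H₀.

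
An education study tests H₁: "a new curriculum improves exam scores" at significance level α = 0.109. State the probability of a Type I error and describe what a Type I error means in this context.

P(Type I error) = α = 0.109. A Type I error is rejecting H₀ when H₀ is actually true (false positive) — here, concluding that a new curriculum improves exam scores when in fact this is not the case. Consequence: adopting a curriculum that gives no real benefit — disruption for nothing.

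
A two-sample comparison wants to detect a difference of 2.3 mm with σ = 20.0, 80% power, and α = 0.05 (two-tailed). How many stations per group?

n per group = 2(z_α/2 + z_β)²σ²/d² = 2×(1.96 + 0.84)²×20.0²/2.3² = 1185.6 → n = 1186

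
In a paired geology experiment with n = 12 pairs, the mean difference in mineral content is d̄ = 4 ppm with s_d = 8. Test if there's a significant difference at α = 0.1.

t = d̄/(s_d/√n) = 4/(8/√12) = 1.732. df = 11, critical t = ±1.796. Fail to reject H₀.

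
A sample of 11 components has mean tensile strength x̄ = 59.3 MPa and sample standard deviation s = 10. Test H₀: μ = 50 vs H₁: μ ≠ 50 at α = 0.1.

t = (x̄ - μ₀)/(s/√n) = (59.3 - 50)/(10/√11) = 3.084. df = 10, critical t = ±1.812. Reject H₀.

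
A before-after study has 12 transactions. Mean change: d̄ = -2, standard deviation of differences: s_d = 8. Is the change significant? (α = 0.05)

t = d̄/(s_d/√n) = -2/(8/√12) = -0.866. df = 11, critical t = ±2.201. Fail to reject H₀.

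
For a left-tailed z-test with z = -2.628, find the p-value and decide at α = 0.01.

p = P(Z < -2.628) = Φ(-2.628) ≈ 0.0043. Since p < 0.01, reject H₀ (significant) at α = 0.01.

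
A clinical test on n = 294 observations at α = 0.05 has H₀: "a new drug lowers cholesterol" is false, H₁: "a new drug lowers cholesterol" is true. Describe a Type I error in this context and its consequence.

Type I error: rejecting H₀ when it is true — concluding that a new drug lowers cholesterol when in fact it is not. Consequence: approving an ineffective drug — patients take a useless medication and may skip effective alternatives.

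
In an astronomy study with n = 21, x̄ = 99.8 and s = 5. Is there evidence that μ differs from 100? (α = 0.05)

t = (x̄ - μ₀)/(s/√n) = (99.8 - 100)/(5/√21) = -0.183. df = 20, critical t = ±2.086. Fail to reject H₀.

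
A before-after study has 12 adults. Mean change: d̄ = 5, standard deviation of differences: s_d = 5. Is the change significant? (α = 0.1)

t = d̄/(s_d/√n) = 5/(5/√12) = 3.464. df = 11, critical t = ±1.796. Reject H₀.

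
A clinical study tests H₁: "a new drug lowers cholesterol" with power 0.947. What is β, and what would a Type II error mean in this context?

β = 1 - power = 1 - 0.947 = 0.053. A Type II error is failing to reject H₀ when H₀ is false (false negative) — here, failing to conclude that a new drug lowers cholesterol when in fact it is true. Consequence: shelving an effective drug — patients miss out on a treatment that would have helped.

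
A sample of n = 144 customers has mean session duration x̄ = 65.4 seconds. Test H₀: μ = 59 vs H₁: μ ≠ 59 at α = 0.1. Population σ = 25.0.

z = (x̄ - μ₀)/(σ/√n) = (65.4 - 59)/(25.0/√144) = 3.072. Critical value: ±1.645. Since |3.072| > 1.645, Reject H₀.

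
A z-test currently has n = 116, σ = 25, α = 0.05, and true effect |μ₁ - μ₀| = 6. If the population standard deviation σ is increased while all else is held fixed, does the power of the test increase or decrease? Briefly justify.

Power decreases: a larger σ inflates the standard error σ/√n, pulling the sampling distribution under H₁ back toward the critical value.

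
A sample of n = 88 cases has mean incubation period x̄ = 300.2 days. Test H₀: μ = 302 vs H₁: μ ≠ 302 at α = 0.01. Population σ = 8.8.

z = (x̄ - μ₀)/(σ/√n) = (300.2 - 302)/(8.8/√88) = -1.919. Critical value: ±2.576. Since |-1.919| ≤ 2.576, Fail to reject H₀.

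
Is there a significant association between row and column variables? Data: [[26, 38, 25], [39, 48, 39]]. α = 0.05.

χ² = 0.472. df = 2, critical = 5.991. Fail to reject H₀. No evidence of dependence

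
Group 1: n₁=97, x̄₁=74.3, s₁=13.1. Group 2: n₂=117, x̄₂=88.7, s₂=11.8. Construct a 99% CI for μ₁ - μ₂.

Difference = -14.4. SE = √(13.1²/97 + 11.8²/117) = 1.72. CI = (-18.83, -9.97)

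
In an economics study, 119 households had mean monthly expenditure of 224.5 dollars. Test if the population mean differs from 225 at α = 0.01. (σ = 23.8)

z = (x̄ - μ₀)/(σ/√n) = (224.5 - 225)/(23.8/√119) = -0.229. Critical value: ±2.576. Since |-0.229| ≤ 2.576, Fail to reject H₀.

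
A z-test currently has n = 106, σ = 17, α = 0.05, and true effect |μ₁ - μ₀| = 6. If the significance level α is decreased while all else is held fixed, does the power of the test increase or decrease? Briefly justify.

Power decreases: a smaller α raises the critical value, so less of the H₁ sampling distribution falls in the rejection region.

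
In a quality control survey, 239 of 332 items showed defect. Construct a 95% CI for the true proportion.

p̂ = 0.72. CI = p̂ ± z*√(p̂(1-p̂)/n) = (0.672, 0.768)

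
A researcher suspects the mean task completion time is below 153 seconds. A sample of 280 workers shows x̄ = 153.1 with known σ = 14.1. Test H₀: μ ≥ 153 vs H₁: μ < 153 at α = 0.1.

z = 0.119. Critical value: -1.28. Fail to reject H₀.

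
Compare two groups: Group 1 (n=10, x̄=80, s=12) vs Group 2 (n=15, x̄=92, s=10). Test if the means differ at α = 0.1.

Pooled sp = 10.83. t = -2.715, df = 23. Critical t = ±1.714. Reject H₀.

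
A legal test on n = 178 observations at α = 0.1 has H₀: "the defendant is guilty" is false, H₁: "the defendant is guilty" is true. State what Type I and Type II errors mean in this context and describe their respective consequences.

Type I (false positive): concluding that the defendant is guilty when it is not — convicting an innocent person. Type II (false negative): failing to conclude that the defendant is guilty when it is — acquitting a guilty person. Which is costlier depends on domain priorities and is a judgement call rather than a statistical fact.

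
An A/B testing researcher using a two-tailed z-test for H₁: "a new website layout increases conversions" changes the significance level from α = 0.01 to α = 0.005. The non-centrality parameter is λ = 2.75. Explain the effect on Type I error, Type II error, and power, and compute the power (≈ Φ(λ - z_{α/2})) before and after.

Decreasing α from 0.01 to 0.005:
• Type I error rate decreases (α is the Type I rate by definition).
• Critical value moves from z_{α/2} = 2.576 to 2.807, so power = Φ(λ - z_{α/2}) goes from Φ(2.75 - 2.576) = 0.569 to Φ(2.75 - 2.807) = 0.477.
• Type II error rate β = 1 - power therefore increases (0.431 → 0.523).
Appropriate when false positives are costly — here, rolling out a layout that doesn't actually help — wasted engineering effort.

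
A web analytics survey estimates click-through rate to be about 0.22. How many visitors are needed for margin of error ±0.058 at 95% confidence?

n = z²p(1-p)/E² = 1.96²×0.22×0.78/0.058² = 196.0 → n = 196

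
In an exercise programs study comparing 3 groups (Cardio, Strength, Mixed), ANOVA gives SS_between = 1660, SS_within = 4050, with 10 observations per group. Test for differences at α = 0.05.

df_between = 2, df_within = 27. F = MS_between/MS_within = 830.0/150.0 = 5.533. F_crit ≈ 3.354. Reject H₀. At least one mean differs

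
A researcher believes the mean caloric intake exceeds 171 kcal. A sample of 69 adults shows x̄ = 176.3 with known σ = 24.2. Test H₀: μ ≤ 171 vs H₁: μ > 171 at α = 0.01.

z = 1.819. Critical value: 2.33. Fail to reject H₀.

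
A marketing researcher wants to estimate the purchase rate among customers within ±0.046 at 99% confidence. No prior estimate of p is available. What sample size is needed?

Conservative approach: use p = 0.5 (maximizes p(1-p) = 0.25). n = z²(0.25)/E² = 2.576²×0.25/0.046² = 784.0 → n = 784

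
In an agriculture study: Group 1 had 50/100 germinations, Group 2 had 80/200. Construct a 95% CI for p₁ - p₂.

p̂₁ = 0.5, p̂₂ = 0.4. Difference = 0.1. CI = (-0.019, 0.219)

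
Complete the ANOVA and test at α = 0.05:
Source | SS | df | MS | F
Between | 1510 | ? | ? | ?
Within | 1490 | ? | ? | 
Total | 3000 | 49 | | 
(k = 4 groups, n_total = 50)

df_between = 3, df_within = 46. MS_between = 503.33, MS_within = 32.39. F = 15.539, F_crit ≈ 2.807. Reject H₀.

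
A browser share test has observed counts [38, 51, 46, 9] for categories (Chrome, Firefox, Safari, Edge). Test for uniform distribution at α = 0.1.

Expected = 36 each. χ² = Σ(O-E)²/E = 29.389. df = 3, critical value = 6.251. Reject H₀.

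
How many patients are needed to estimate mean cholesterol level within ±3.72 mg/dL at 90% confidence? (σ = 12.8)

n = (z*σ/E)² = (1.645×12.8/3.72)² = 32.04 → n = 33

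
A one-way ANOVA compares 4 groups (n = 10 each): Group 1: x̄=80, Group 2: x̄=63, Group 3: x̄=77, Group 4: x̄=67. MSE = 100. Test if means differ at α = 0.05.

Grand mean = 71.75. SS_between = 1947.5, MS_between = 649.17. F = 6.492, F_crit ≈ 2.866. Reject H₀.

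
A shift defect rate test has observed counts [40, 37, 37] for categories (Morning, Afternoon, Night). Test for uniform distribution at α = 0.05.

Expected = 38 each. χ² = Σ(O-E)²/E = 0.158. df = 2, critical value = 5.991. Fail to reject H₀.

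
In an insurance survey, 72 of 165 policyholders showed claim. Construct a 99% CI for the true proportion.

p̂ = 0.436. CI = p̂ ± z*√(p̂(1-p̂)/n) = (0.337, 0.536)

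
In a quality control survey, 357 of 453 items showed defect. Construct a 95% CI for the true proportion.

p̂ = 0.788. CI = p̂ ± z*√(p̂(1-p̂)/n) = (0.75, 0.826)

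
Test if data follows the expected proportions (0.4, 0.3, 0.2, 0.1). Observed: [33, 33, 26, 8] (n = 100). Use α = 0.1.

Expected: [40.0, 30.0, 20.0, 10.0]. χ² = 3.725. df = 3, critical = 6.251. Fail to reject H₀.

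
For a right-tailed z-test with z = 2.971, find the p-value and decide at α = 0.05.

p = P(Z > 2.971) = 1 - Φ(2.971) ≈ 0.0015. Since p < 0.05, reject H₀ (significant) at α = 0.05.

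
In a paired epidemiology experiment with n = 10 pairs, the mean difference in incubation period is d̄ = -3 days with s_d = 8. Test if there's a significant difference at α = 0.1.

t = d̄/(s_d/√n) = -3/(8/√10) = -1.186. df = 9, critical t = ±1.833. Fail to reject H₀.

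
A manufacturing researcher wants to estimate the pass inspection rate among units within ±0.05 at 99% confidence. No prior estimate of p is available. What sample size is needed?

Conservative approach: use p = 0.5 (maximizes p(1-p) = 0.25). n = z²(0.25)/E² = 2.576²×0.25/0.05² = 663.6 → n = 664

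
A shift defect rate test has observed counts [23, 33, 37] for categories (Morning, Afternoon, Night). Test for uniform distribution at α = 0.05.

Expected = 31 each. χ² = Σ(O-E)²/E = 3.355. df = 2, critical value = 5.991. Fail to reject H₀.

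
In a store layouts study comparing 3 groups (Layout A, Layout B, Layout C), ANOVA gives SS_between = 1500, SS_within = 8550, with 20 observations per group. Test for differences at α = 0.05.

df_between = 2, df_within = 57. F = MS_between/MS_within = 750.0/150.0 = 5.0. F_crit ≈ 3.159. Reject H₀. At least one mean differs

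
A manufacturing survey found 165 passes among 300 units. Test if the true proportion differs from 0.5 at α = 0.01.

p̂ = 0.55, p₀ = 0.5. z = (p̂ - p₀)/√(p₀(1-p₀)/n) = 1.732. Critical: ±2.576. Fail to reject H₀.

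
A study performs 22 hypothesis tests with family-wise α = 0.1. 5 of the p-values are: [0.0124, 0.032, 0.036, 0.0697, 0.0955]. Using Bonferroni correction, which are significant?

Bonferroni α = 0.1/22 = 0.00455. None of the given p-values are significant.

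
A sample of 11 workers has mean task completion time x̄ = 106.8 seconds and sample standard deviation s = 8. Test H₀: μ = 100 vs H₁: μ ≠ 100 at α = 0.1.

t = (x̄ - μ₀)/(s/√n) = (106.8 - 100)/(8/√11) = 2.819. df = 10, critical t = ±1.812. Reject H₀.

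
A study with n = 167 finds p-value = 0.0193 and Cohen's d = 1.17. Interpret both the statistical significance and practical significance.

Statistically significant (p = 0.0193 < 0.05). Cohen's d = 1.17 indicates a large effect size. Both statistical and practical significance should be considered.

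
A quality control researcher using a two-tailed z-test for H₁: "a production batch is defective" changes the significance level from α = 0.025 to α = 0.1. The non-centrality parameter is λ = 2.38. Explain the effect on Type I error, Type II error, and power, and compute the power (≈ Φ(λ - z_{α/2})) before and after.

Increasing α from 0.025 to 0.1:
• Type I error rate increases (α is the Type I rate by definition).
• Critical value moves from z_{α/2} = 2.241 to 1.645, so power = Φ(λ - z_{α/2}) goes from Φ(2.38 - 2.241) = 0.555 to Φ(2.38 - 1.645) = 0.769.
• Type II error rate β = 1 - power therefore decreases (0.445 → 0.231).
Appropriate when false negatives are costly — here, shipping a defective batch — faulty products reach customers.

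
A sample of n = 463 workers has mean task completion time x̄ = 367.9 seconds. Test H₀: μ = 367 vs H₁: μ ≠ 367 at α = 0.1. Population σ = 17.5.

z = (x̄ - μ₀)/(σ/√n) = (367.9 - 367)/(17.5/√463) = 1.107. Critical value: ±1.645. Since |1.107| ≤ 1.645, Fail to reject H₀.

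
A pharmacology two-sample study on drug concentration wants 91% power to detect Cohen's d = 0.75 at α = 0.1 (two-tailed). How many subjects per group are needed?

z_{α/2} = 1.645, z_β = Φ⁻¹(0.91) = 1.341. For medium effect (d = 0.75): n per group = 2(z_{α/2} + z_β)²/d² = 2(1.645 + 1.341)²/0.75² = 31.7 → 32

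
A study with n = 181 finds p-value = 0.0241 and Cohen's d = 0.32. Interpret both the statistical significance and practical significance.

Statistically significant (p = 0.0241 < 0.05). Cohen's d = 0.32 indicates a small effect size. Both statistical and practical significance should be considered.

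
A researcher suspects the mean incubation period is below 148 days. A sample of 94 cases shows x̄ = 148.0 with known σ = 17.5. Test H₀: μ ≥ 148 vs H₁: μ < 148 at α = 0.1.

z = 0.0. Critical value: -1.28. Fail to reject H₀.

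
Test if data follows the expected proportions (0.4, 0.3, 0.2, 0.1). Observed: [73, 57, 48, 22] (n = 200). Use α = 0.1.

Expected: [80.0, 60.0, 40.0, 20.0]. χ² = 2.562. df = 3, critical = 6.251. Fail to reject H₀.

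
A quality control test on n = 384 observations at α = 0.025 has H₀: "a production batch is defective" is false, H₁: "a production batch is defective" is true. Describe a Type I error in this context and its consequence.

Type I error: rejecting H₀ when it is true — concluding that a production batch is defective when in fact it is not. Consequence: scrapping a good batch — wasted material and cost for no reason.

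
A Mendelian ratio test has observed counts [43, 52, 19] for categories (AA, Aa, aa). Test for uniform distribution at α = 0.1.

Expected = 38 each. χ² = Σ(O-E)²/E = 15.316. df = 2, critical value = 4.605. Reject H₀.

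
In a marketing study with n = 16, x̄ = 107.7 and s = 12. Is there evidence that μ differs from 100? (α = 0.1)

t = (x̄ - μ₀)/(s/√n) = (107.7 - 100)/(12/√16) = 2.567. df = 15, critical t = ±1.753. Reject H₀.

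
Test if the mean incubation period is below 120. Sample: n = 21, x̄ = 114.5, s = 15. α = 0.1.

t = (114.5 - 120)/(15/√21) = -1.68, df = 20. Critical t = -1.325. Reject H₀.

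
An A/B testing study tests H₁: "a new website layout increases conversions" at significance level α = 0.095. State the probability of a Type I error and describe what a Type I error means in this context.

P(Type I error) = α = 0.095. A Type I error is rejecting H₀ when H₀ is actually true (false positive) — here, concluding that a new website layout increases conversions when in fact this is not the case. Consequence: rolling out a layout that doesn't actually help — wasted engineering effort.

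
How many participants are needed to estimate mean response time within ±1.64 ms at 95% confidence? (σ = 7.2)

n = (z*σ/E)² = (1.96×7.2/1.64)² = 74.04 → n = 75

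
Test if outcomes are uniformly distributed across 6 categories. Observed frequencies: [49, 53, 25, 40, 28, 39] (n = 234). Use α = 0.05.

Expected = 39 each. χ² = Σ(O-E)²/E = 15.744. df = 5, critical value = 11.07. Reject H₀.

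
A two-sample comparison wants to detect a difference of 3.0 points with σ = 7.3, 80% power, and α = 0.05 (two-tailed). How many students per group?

n per group = 2(z_α/2 + z_β)²σ²/d² = 2×(1.96 + 0.84)²×7.3²/3.0² = 92.8 → n = 93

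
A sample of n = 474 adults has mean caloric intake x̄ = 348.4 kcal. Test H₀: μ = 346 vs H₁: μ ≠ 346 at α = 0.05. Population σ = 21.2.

z = (x̄ - μ₀)/(σ/√n) = (348.4 - 346)/(21.2/√474) = 2.465. Critical value: ±1.96. Since |2.465| > 1.96, Reject H₀.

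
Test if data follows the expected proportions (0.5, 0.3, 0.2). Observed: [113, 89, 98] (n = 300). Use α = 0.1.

Expected: [150.0, 90.0, 60.0]. χ² = 33.204. df = 2, critical = 4.605. Reject H₀.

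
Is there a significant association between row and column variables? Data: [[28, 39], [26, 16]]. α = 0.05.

χ² = 4.178. df = 1, critical = 3.841. Reject H₀. Variables are dependent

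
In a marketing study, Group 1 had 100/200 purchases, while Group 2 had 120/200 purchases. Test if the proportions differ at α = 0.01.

p̂₁ = 0.5, p̂₂ = 0.6, pooled p̂ = 0.55. z = -2.01. Critical: ±2.576. Fail to reject H₀.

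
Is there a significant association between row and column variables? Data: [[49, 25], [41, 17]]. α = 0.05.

χ² = 0.3. df = 1, critical = 3.841. Fail to reject H₀. No evidence of dependence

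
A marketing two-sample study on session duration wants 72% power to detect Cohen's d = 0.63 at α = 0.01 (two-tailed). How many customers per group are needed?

z_{α/2} = 2.576, z_β = Φ⁻¹(0.72) = 0.583. For medium effect (d = 0.63): n per group = 2(z_{α/2} + z_β)²/d² = 2(2.576 + 0.583)²/0.63² = 50.3 → 51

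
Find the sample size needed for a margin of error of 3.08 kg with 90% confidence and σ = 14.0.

n = (z*σ/E)² = (1.645×14.0/3.08)² = 55.9 → n = 56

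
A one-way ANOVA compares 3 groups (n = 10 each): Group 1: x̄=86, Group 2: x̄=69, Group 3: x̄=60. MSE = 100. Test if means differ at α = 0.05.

Grand mean = 71.67. SS_between = 3486.67, MS_between = 1743.33. F = 17.433, F_crit ≈ 3.354. Reject H₀.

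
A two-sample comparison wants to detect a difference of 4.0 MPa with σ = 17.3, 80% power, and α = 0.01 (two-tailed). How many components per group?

n per group = 2(z_α/2 + z_β)²σ²/d² = 2×(2.576 + 0.84)²×17.3²/4.0² = 436.6 → n = 437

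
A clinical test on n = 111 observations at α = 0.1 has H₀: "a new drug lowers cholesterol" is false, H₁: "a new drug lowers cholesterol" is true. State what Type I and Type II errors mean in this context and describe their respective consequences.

Type I (false positive): concluding that a new drug lowers cholesterol when it is not — approving an ineffective drug — patients take a useless medication and may skip effective alternatives. Type II (false negative): failing to conclude that a new drug lowers cholesterol when it is — shelving an effective drug — patients miss out on a treatment that would have helped. Which is costlier depends on domain priorities and is a judgement call rather than a statistical fact.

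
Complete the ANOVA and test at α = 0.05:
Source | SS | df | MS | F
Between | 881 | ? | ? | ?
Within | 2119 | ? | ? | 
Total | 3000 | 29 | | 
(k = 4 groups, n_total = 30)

df_between = 3, df_within = 26. MS_between = 293.67, MS_within = 81.5. F = 3.603, F_crit ≈ 2.975. Reject H₀.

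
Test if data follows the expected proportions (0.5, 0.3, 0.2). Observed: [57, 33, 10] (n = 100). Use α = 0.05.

Expected: [50.0, 30.0, 20.0]. χ² = 6.28. df = 2, critical = 5.991. Reject H₀.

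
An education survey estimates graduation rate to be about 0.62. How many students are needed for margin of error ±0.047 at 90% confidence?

n = z²p(1-p)/E² = 1.645²×0.62×0.38/0.047² = 288.6 → n = 289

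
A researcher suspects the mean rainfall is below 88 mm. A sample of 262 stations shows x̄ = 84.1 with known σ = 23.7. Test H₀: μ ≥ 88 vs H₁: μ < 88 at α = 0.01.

z = -2.664. Critical value: -2.33. Reject H₀.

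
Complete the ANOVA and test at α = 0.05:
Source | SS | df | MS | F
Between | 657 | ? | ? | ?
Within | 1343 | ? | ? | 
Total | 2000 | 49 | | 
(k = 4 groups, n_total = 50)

df_between = 3, df_within = 46. MS_between = 219.0, MS_within = 29.2. F = 7.501, F_crit ≈ 2.807. Reject H₀.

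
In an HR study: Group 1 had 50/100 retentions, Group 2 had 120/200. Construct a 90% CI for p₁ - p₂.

p̂₁ = 0.5, p̂₂ = 0.6. Difference = -0.1. CI = (-0.2, 0.0)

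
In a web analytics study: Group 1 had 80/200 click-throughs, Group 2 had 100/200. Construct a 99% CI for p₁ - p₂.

p̂₁ = 0.4, p̂₂ = 0.5. Difference = -0.1. CI = (-0.228, 0.028)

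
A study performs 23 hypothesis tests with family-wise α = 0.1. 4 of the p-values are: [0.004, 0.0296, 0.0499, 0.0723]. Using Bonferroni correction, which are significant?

Bonferroni α = 0.1/23 = 0.00435. Significant p-values: [0.004]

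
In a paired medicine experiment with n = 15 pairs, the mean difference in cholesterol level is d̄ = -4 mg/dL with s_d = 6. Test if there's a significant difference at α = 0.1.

t = d̄/(s_d/√n) = -4/(6/√15) = -2.582. df = 14, critical t = ±1.761. Reject H₀.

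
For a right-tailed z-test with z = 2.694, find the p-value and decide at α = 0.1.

p = P(Z > 2.694) = 1 - Φ(2.694) ≈ 0.0035. Since p < 0.1, reject H₀ (significant) at α = 0.1.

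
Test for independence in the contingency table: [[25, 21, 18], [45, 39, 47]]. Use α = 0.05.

χ² = 1.17. df = 2, critical = 5.991. Fail to reject H₀. No evidence of dependence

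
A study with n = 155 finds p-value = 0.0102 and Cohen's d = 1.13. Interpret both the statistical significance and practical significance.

Statistically significant (p = 0.0102 < 0.05). Cohen's d = 1.13 indicates a large effect size. Both statistical and practical significance should be considered.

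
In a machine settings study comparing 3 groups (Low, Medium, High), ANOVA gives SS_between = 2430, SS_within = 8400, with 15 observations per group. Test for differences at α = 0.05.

df_between = 2, df_within = 42. F = MS_between/MS_within = 1215.0/200.0 = 6.075. F_crit ≈ 3.22. Reject H₀. At least one mean differs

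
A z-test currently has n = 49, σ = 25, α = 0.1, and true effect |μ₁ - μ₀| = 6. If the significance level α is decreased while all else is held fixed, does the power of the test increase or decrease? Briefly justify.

Power decreases: a smaller α raises the critical value, so less of the H₁ sampling distribution falls in the rejection region.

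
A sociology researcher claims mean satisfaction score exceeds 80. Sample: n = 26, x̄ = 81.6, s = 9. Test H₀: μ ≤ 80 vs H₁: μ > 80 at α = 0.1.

t = (81.6 - 80)/(9/√26) = 0.906, df = 25. Critical t = 1.316. Fail to reject H₀.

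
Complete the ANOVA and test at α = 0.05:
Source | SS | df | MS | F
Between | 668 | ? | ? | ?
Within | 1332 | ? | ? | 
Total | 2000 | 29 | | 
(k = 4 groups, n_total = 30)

df_between = 3, df_within = 26. MS_between = 222.67, MS_within = 51.23. F = 4.346, F_crit ≈ 2.975. Reject H₀.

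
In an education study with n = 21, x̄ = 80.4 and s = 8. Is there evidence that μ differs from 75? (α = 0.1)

t = (x̄ - μ₀)/(s/√n) = (80.4 - 75)/(8/√21) = 3.093. df = 20, critical t = ±1.725. Reject H₀.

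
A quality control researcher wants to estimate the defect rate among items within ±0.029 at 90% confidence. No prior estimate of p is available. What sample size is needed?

Conservative approach: use p = 0.5 (maximizes p(1-p) = 0.25). n = z²(0.25)/E² = 1.645²×0.25/0.029² = 804.4 → n = 805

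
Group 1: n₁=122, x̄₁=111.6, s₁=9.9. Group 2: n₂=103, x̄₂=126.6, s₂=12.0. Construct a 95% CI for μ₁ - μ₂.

Difference = -15.0. SE = √(9.9²/122 + 12.0²/103) = 1.484. CI = (-17.91, -12.09)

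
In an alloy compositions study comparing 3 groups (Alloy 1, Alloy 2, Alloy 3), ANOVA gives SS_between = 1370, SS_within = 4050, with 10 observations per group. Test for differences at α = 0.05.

df_between = 2, df_within = 27. F = MS_between/MS_within = 685.0/150.0 = 4.567. F_crit ≈ 3.354. Reject H₀. At least one mean differs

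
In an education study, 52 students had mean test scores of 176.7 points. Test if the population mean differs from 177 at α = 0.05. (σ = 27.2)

z = (x̄ - μ₀)/(σ/√n) = (176.7 - 177)/(27.2/√52) = -0.08. Critical value: ±1.96. Since |-0.08| ≤ 1.96, Fail to reject H₀.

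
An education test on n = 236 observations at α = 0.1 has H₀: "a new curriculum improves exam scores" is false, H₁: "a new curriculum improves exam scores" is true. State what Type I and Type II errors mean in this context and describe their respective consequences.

Type I (false positive): concluding that a new curriculum improves exam scores when it is not — adopting a curriculum that gives no real benefit — disruption for nothing. Type II (false negative): failing to conclude that a new curriculum improves exam scores when it is — keeping the old curriculum when the new one would have helped students. Which is costlier depends on domain priorities and is a judgement call rather than a statistical fact.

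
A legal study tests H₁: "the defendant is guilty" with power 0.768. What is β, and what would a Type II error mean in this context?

β = 1 - power = 1 - 0.768 = 0.232. A Type II error is failing to reject H₀ when H₀ is false (false negative) — here, failing to conclude that the defendant is guilty when in fact it is true. Consequence: acquitting a guilty person.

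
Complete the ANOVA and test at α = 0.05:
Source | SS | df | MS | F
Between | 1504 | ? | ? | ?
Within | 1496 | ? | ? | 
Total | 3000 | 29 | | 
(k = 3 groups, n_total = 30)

df_between = 2, df_within = 27. MS_between = 752.0, MS_within = 55.41. F = 13.572, F_crit ≈ 3.354. Reject H₀.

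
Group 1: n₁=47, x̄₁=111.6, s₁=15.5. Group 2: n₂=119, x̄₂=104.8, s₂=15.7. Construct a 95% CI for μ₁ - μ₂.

Difference = 6.8. SE = √(15.5²/47 + 15.7²/119) = 2.68. CI = (1.55, 12.05)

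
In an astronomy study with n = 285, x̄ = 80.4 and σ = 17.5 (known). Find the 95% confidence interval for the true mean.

CI = x̄ ± z*(σ/√n) = 80.4 ± 1.96(17.5/√285) = 80.4 ± 2.03 = (78.37, 82.43)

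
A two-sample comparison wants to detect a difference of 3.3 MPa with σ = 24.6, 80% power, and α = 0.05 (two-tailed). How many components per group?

n per group = 2(z_α/2 + z_β)²σ²/d² = 2×(1.96 + 0.84)²×24.6²/3.3² = 871.3 → n = 872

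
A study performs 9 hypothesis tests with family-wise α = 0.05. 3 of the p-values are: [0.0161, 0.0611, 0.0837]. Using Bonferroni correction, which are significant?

Bonferroni α = 0.05/9 = 0.00556. None of the given p-values are significant.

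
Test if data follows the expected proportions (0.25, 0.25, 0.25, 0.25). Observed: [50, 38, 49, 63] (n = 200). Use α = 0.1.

Expected: [50.0, 50.0, 50.0, 50.0]. χ² = 6.28. df = 3, critical = 6.251. Reject H₀.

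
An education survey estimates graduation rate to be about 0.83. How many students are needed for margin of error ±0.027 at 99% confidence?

n = z²p(1-p)/E² = 2.576²×0.83×0.17/0.027² = 1284.4 → n = 1285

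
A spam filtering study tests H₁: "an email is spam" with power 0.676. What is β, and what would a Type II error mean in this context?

β = 1 - power = 1 - 0.676 = 0.324. A Type II error is failing to reject H₀ when H₀ is false (false negative) — here, failing to conclude that an email is spam when in fact it is true. Consequence: a spam email lands in the inbox.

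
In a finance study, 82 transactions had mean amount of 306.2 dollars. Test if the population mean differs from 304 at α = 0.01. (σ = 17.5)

z = (x̄ - μ₀)/(σ/√n) = (306.2 - 304)/(17.5/√82) = 1.138. Critical value: ±2.576. Since |1.138| ≤ 2.576, Fail to reject H₀.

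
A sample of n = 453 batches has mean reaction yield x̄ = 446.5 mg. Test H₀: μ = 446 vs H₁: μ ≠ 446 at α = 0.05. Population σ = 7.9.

z = (x̄ - μ₀)/(σ/√n) = (446.5 - 446)/(7.9/√453) = 1.347. Critical value: ±1.96. Since |1.347| ≤ 1.96, Fail to reject H₀.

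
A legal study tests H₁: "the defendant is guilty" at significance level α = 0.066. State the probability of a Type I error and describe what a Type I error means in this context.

P(Type I error) = α = 0.066. A Type I error is rejecting H₀ when H₀ is actually true (false positive) — here, concluding that the defendant is guilty when in fact this is not the case. Consequence: convicting an innocent person.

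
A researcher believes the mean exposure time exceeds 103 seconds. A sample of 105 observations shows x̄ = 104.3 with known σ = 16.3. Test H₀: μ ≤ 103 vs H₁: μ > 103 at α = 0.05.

z = 0.817. Critical value: 1.645. Fail to reject H₀.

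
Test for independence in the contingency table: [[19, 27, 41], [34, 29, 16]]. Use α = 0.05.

χ² = 14.931. df = 2, critical = 5.991. Reject H₀. Variables are dependent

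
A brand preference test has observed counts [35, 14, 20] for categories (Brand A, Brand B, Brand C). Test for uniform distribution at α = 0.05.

Expected = 23 each. χ² = Σ(O-E)²/E = 10.174. df = 2, critical value = 5.991. Reject H₀.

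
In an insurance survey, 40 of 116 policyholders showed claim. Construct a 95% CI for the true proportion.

p̂ = 0.345. CI = p̂ ± z*√(p̂(1-p̂)/n) = (0.258, 0.431)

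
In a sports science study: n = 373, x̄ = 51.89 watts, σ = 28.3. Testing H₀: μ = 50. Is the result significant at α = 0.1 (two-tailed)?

z = (51.89 - 50)/(28.3/√373) = 1.29. Since |z| ≤ 1.645, not significant at α = 0.1.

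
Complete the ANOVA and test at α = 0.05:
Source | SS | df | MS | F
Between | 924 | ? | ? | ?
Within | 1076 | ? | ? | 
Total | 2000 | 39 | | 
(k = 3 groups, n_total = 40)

df_between = 2, df_within = 37. MS_between = 462.0, MS_within = 29.08. F = 15.887, F_crit ≈ 3.252. Reject H₀.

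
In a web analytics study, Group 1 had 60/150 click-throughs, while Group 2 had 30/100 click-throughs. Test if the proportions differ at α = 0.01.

p̂₁ = 0.4, p̂₂ = 0.3, pooled p̂ = 0.36. z = 1.614. Critical: ±2.576. Fail to reject H₀.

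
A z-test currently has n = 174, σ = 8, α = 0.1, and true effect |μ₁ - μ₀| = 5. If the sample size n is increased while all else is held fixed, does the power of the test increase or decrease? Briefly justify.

Power increases: a larger n shrinks the standard error σ/√n, moving the sampling distribution under H₁ further from the critical value.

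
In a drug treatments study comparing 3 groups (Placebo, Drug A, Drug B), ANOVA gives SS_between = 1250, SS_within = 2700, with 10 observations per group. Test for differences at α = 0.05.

df_between = 2, df_within = 27. F = MS_between/MS_within = 625.0/100.0 = 6.25. F_crit ≈ 3.354. Reject H₀. At least one mean differs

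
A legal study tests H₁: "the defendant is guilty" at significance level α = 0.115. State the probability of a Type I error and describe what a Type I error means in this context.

P(Type I error) = α = 0.115. A Type I error is rejecting H₀ when H₀ is actually true (false positive) — here, concluding that the defendant is guilty when in fact this is not the case. Consequence: convicting an innocent person.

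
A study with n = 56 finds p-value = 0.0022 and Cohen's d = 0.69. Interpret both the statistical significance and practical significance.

Statistically significant (p = 0.0022 < 0.05). Cohen's d = 0.69 indicates a medium effect size. Both statistical and practical significance should be considered.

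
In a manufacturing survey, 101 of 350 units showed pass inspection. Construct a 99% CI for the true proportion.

p̂ = 0.289. CI = p̂ ± z*√(p̂(1-p̂)/n) = (0.226, 0.351)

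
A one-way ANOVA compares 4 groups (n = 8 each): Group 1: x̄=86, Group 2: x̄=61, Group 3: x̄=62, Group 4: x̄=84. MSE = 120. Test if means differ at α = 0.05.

Grand mean = 73.25. SS_between = 4438.0, MS_between = 1479.33. F = 12.328, F_crit ≈ 2.947. Reject H₀.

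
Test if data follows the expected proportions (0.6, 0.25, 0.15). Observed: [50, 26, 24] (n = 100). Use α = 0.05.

Expected: [60.0, 25.0, 15.0]. χ² = 7.107. df = 2, critical = 5.991. Reject H₀.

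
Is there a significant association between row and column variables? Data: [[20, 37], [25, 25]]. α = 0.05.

χ² = 2.431. df = 1, critical = 3.841. Fail to reject H₀. No evidence of dependence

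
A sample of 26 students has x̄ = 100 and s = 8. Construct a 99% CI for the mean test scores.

CI = x̄ ± t*(s/√n) = 100 ± 2.787(8/√26) = (95.63, 104.37)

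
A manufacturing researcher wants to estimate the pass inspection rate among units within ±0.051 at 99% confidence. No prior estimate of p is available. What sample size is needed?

Conservative approach: use p = 0.5 (maximizes p(1-p) = 0.25). n = z²(0.25)/E² = 2.576²×0.25/0.051² = 637.8 → n = 638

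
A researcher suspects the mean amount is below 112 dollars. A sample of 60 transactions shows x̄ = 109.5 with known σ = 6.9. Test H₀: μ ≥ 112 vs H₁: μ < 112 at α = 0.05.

z = -2.807. Critical value: -1.645. Reject H₀.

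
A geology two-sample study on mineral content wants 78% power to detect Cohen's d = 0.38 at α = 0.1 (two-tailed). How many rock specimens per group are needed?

z_{α/2} = 1.645, z_β = Φ⁻¹(0.78) = 0.772. For small effect (d = 0.38): n per group = 2(z_{α/2} + z_β)²/d² = 2(1.645 + 0.772)²/0.38² = 80.9 → 81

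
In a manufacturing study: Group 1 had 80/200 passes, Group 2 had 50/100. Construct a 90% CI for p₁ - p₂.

p̂₁ = 0.4, p̂₂ = 0.5. Difference = -0.1. CI = (-0.2, 0.0)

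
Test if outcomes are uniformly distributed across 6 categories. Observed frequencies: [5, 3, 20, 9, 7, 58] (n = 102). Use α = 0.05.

Expected = 17 each. χ² = Σ(O-E)²/E = 129.059. df = 5, critical value = 11.07. Reject H₀.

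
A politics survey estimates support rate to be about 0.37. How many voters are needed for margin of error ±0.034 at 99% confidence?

n = z²p(1-p)/E² = 2.576²×0.37×0.63/0.034² = 1338.1 → n = 1339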